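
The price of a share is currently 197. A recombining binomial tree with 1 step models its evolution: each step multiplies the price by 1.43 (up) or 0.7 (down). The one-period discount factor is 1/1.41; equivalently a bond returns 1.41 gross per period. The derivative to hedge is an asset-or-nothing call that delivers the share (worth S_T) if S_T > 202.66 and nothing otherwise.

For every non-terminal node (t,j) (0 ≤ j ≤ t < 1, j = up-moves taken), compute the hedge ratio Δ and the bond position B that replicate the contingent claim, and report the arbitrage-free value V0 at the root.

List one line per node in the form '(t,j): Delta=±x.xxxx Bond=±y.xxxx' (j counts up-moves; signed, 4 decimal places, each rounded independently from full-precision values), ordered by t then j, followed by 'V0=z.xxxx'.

No-arbitrage ⇒ martingale measure with p* = (R−d)/(u−d) = 0.9726.
At expiry t=1: V(1,0)=0.0000, V(1,1)=281.7100
Node (0,0) S=197.0000: V=(p*·281.7100+(1−p*)·0.0000)/1.41=194.3205; Δ=(281.7100−0.0000)/(281.7100−137.9000)=1.9589; B=V−Δ·S=-191.5836
Root portfolio cost Δ·197+B reproduces V0=194.3205.

(0,0): Delta=1.9589 Bond=-191.5836
V0=194.3205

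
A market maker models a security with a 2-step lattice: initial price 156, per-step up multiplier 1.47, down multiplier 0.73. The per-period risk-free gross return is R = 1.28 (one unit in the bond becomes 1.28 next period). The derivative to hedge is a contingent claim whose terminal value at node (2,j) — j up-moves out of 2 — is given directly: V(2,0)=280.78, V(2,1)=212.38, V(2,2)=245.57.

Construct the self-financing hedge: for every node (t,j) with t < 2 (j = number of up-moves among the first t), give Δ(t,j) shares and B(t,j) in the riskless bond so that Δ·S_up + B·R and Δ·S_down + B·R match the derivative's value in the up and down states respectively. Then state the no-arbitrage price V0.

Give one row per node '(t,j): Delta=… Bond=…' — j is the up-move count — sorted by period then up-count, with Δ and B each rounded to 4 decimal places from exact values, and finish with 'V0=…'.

No-arbitrage ⇒ martingale measure with p* = (R−d)/(u−d) = 0.7432.
Payoff layer (t=2): V(2,0)=280.7800, V(2,1)=212.3800, V(2,2)=245.5700
  t=1,j=0: stock 113.8800 → up 167.4036 (V=212.3800), down 83.1324 (V=280.7800). Price 179.6423; hedge Δ=-0.8117, bond B=272.0747.
  t=1,j=1: stock 229.3200 → up 337.1004 (V=245.5700), down 167.4036 (V=212.3800). Price 185.1939; hedge Δ=0.1956, bond B=140.3426.
  t=0,j=0: stock 156.0000 → up 229.3200 (V=185.1939), down 113.8800 (V=179.6423). Price 143.5692; hedge Δ=0.0481, bond B=136.0670.
Each (Δ,B) replicates both successor values, so the strategy is self-financing and V0 is arbitrage-free.

(0,0): Delta=0.0481 Bond=136.0670
(1,0): Delta=-0.8117 Bond=272.0747
(1,1): Delta=0.1956 Bond=140.3426
V0=143.5692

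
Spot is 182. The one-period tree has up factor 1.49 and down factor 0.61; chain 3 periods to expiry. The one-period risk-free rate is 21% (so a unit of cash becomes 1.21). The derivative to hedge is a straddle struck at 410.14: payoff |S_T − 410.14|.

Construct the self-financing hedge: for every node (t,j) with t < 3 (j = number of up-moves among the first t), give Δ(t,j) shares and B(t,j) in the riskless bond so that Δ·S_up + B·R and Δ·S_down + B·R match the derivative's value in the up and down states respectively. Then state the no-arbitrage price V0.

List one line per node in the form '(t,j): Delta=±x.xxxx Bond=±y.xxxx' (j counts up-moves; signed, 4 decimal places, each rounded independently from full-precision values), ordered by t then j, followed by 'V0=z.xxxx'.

(0,0): Delta=-0.2391 Bond=161.6984
(1,0): Delta=-1.0000 Bond=280.1311
(1,1): Delta=-0.0937 Bond=156.2329
(2,0): Delta=-1.0000 Bond=338.9587
(2,1): Delta=-1.0000 Bond=338.9587
(2,2): Delta=0.0794 Bond=119.0806
V0=118.1838

Risk-neutral probability p* = (R−d)/(u−d) = (1.21−0.61)/(1.49−0.61) = 0.6818.
Terminal payoffs: V(3,0)=368.8295, V(3,1)=309.2339, V(3,2)=163.6645, V(3,3)=191.9067
  t=2,j=0: stock 67.7222 → up 100.9061 (V=309.2339), down 41.3105 (V=368.8295). Price 271.2365; hedge Δ=-1.0000, bond B=338.9587.
  t=2,j=1: stock 165.4198 → up 246.4755 (V=163.6645), down 100.9061 (V=309.2339). Price 173.5389; hedge Δ=-1.0000, bond B=338.9587.
  t=2,j=2: stock 404.0582 → up 602.0467 (V=191.9067), down 246.4755 (V=163.6645). Price 151.1740; hedge Δ=0.0794, bond B=119.0806.
  t=1,j=0: stock 111.0200 → up 165.4198 (V=173.5389), down 67.7222 (V=271.2365). Price 169.1111; hedge Δ=-1.0000, bond B=280.1311.
  t=1,j=1: stock 271.1800 → up 404.0582 (V=151.1740), down 165.4198 (V=173.5389). Price 130.8183; hedge Δ=-0.0937, bond B=156.2329.
  t=0,j=0: stock 182.0000 → up 271.1800 (V=130.8183), down 111.0200 (V=169.1111). Price 118.1838; hedge Δ=-0.2391, bond B=161.6984.
The time-0 hedge costs 118.1838, which is the no-arbitrage price.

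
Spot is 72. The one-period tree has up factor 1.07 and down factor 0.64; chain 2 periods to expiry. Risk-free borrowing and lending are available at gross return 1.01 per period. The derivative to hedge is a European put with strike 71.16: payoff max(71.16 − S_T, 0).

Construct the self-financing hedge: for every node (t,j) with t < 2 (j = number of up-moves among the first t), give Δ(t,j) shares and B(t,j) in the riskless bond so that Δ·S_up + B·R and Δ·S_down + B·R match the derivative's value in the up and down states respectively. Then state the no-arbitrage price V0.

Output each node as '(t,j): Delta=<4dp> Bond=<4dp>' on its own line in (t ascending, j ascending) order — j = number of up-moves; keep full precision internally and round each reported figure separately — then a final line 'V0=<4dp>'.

Since d<R<u, set p* = (R−d)/(u−d) = 0.8605; price each node as the discounted p*-expectation of its children.
Payoff layer (t=2): V(2,0)=41.6688, V(2,1)=21.8544, V(2,2)=0.0000
Node (1,0) S=46.0800: V=(p*·21.8544+(1−p*)·41.6688)/1.01=24.3754; Δ=(21.8544−41.6688)/(49.3056−29.4912)=-1.0000; B=V−Δ·S=70.4554
Node (1,1) S=77.0400: V=(p*·0.0000+(1−p*)·21.8544)/1.01=3.0193; Δ=(0.0000−21.8544)/(82.4328−49.3056)=-0.6597; B=V−Δ·S=53.8434
Node (0,0) S=72.0000: V=(p*·3.0193+(1−p*)·24.3754)/1.01=5.9398; Δ=(3.0193−24.3754)/(77.0400−46.0800)=-0.6898; B=V−Δ·S=55.6053
The time-0 hedge costs 5.9398, which is the no-arbitrage price.

(0,0): Delta=-0.6898 Bond=55.6053
(1,0): Delta=-1.0000 Bond=70.4554
(1,1): Delta=-0.6597 Bond=53.8434
V0=5.9398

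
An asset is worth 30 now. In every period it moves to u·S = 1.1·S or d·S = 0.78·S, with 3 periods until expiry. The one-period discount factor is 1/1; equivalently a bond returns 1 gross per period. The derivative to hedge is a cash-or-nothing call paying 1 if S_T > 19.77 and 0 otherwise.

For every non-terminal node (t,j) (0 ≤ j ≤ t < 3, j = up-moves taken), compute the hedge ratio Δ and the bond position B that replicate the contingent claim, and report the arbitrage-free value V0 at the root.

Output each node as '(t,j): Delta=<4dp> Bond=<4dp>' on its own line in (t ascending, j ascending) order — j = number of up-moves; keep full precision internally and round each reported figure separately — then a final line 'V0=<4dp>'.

(0,0): Delta=0.0102 Bond=0.6643
(1,0): Delta=0.0417 Bond=-0.0742
(1,1): Delta=0.0000 Bond=1.0000
(2,0): Delta=0.1712 Bond=-2.4375
(2,1): Delta=0.0000 Bond=1.0000
(2,2): Delta=0.0000 Bond=1.0000
V0=0.9695

The replicating-portfolio and risk-neutral prices coincide; use p* = (1−0.78)/(1.1−0.78) = 0.6875 for the latter.
Payoff layer (t=3): V(3,0)=0.0000, V(3,1)=1.0000, V(3,2)=1.0000, V(3,3)=1.0000
Node (2,0) S=18.2520: V=(p*·1.0000+(1−p*)·0.0000)/1=0.6875; Δ=(1.0000−0.0000)/(20.0772−14.2366)=0.1712; B=V−Δ·S=-2.4375
Node (2,1) S=25.7400: V=(p*·1.0000+(1−p*)·1.0000)/1=1.0000; Δ=(1.0000−1.0000)/(28.3140−20.0772)=0.0000; B=V−Δ·S=1.0000
Node (2,2) S=36.3000: V=(p*·1.0000+(1−p*)·1.0000)/1=1.0000; Δ=(1.0000−1.0000)/(39.9300−28.3140)=0.0000; B=V−Δ·S=1.0000
Node (1,0) S=23.4000: V=(p*·1.0000+(1−p*)·0.6875)/1=0.9023; Δ=(1.0000−0.6875)/(25.7400−18.2520)=0.0417; B=V−Δ·S=-0.0742
Node (1,1) S=33.0000: V=(p*·1.0000+(1−p*)·1.0000)/1=1.0000; Δ=(1.0000−1.0000)/(36.3000−25.7400)=0.0000; B=V−Δ·S=1.0000
Node (0,0) S=30.0000: V=(p*·1.0000+(1−p*)·0.9023)/1=0.9695; Δ=(1.0000−0.9023)/(33.0000−23.4000)=0.0102; B=V−Δ·S=0.6643
The time-0 hedge costs 0.9695, which is the no-arbitrage price.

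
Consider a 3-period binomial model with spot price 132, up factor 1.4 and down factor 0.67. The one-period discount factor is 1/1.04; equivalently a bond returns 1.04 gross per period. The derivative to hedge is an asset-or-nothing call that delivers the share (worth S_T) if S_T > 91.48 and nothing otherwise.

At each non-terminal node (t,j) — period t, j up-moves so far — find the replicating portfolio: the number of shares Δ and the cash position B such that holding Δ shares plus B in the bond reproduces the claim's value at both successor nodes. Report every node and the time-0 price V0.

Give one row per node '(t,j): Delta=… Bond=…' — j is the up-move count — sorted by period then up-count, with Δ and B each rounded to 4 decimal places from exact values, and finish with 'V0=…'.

The replicating-portfolio and risk-neutral prices coincide; use p* = (1.04−0.67)/(1.4−0.67) = 0.5068 for the latter.
Payoff layer (t=3): V(3,0)=0.0000, V(3,1)=0.0000, V(3,2)=173.3424, V(3,3)=362.2080
Node (2,0) S=59.2548: V=(p*·0.0000+(1−p*)·0.0000)/1.04=0.0000; Δ=(0.0000−0.0000)/(82.9567−39.7007)=0.0000; B=V−Δ·S=0.0000
Node (2,1) S=123.8160: V=(p*·173.3424+(1−p*)·0.0000)/1.04=84.4793; Δ=(173.3424−0.0000)/(173.3424−82.9567)=1.9178; B=V−Δ·S=-152.9760
Node (2,2) S=258.7200: V=(p*·362.2080+(1−p*)·173.3424)/1.04=258.7200; Δ=(362.2080−173.3424)/(362.2080−173.3424)=1.0000; B=V−Δ·S=0.0000
Node (1,0) S=88.4400: V=(p*·84.4793+(1−p*)·0.0000)/1.04=41.1714; Δ=(84.4793−0.0000)/(123.8160−59.2548)=1.3085; B=V−Δ·S=-74.5537
Node (1,1) S=184.8000: V=(p*·258.7200+(1−p*)·84.4793)/1.04=166.1472; Δ=(258.7200−84.4793)/(258.7200−123.8160)=1.2916; B=V−Δ·S=-72.5387
Node (0,0) S=132.0000: V=(p*·166.1472+(1−p*)·41.1714)/1.04=100.4955; Δ=(166.1472−41.1714)/(184.8000−88.4400)=1.2970; B=V−Δ·S=-70.7042
Each (Δ,B) replicates both successor values, so the strategy is self-financing and V0 is arbitrage-free.

(0,0): Delta=1.2970 Bond=-70.7042
(1,0): Delta=1.3085 Bond=-74.5537
(1,1): Delta=1.2916 Bond=-72.5387
(2,0): Delta=0.0000 Bond=0.0000
(2,1): Delta=1.9178 Bond=-152.9760
(2,2): Delta=1.0000 Bond=0.0000
V0=100.4955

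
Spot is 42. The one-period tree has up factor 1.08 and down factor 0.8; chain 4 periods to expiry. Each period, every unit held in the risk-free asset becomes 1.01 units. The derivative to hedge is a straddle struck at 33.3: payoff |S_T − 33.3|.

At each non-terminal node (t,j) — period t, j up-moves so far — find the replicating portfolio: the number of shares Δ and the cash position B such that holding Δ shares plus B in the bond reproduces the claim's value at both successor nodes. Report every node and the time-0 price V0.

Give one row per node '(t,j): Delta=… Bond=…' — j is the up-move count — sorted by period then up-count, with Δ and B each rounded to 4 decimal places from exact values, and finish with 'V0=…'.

(0,0): Delta=0.6602 Bond=-15.9107
(1,0): Delta=0.0581 Bond=4.1607
(1,1): Delta=0.8089 Bond=-22.8134
(2,0): Delta=-1.0000 Bond=32.6439
(2,1): Delta=0.3193 Bond=-5.2782
(2,2): Delta=0.9297 Bond=-28.9626
(3,0): Delta=-1.0000 Bond=32.9703
(3,1): Delta=-1.0000 Bond=32.9703
(3,2): Delta=0.6451 Bond=-18.0980
(3,3): Delta=1.0000 Bond=-32.9703
V0=11.8173

The replicating-portfolio and risk-neutral prices coincide; use p* = (1.01−0.8)/(1.08−0.8) = 0.7500 for the latter.
Payoff layer (t=4): V(4,0)=16.0968, V(4,1)=10.0757, V(4,2)=1.9472, V(4,3)=9.0263, V(4,4)=23.8405
Node (3,0) S=21.5040: V=(p*·10.0757+(1−p*)·16.0968)/1.01=11.4663; Δ=(10.0757−16.0968)/(23.2243−17.2032)=-1.0000; B=V−Δ·S=32.9703
Node (3,1) S=29.0304: V=(p*·1.9472+(1−p*)·10.0757)/1.01=3.9399; Δ=(1.9472−10.0757)/(31.3528−23.2243)=-1.0000; B=V−Δ·S=32.9703
Node (3,2) S=39.1910: V=(p*·9.0263+(1−p*)·1.9472)/1.01=7.1847; Δ=(9.0263−1.9472)/(42.3263−31.3528)=0.6451; B=V−Δ·S=-18.0980
Node (3,3) S=52.9079: V=(p*·23.8405+(1−p*)·9.0263)/1.01=19.9376; Δ=(23.8405−9.0263)/(57.1405−42.3263)=1.0000; B=V−Δ·S=-32.9703
Node (2,0) S=26.8800: V=(p*·3.9399+(1−p*)·11.4663)/1.01=5.7639; Δ=(3.9399−11.4663)/(29.0304−21.5040)=-1.0000; B=V−Δ·S=32.6439
Node (2,1) S=36.2880: V=(p*·7.1847+(1−p*)·3.9399)/1.01=6.3104; Δ=(7.1847−3.9399)/(39.1910−29.0304)=0.3193; B=V−Δ·S=-5.2782
Node (2,2) S=48.9888: V=(p*·19.9376+(1−p*)·7.1847)/1.01=16.5835; Δ=(19.9376−7.1847)/(52.9079−39.1910)=0.9297; B=V−Δ·S=-28.9626
Node (1,0) S=33.6000: V=(p*·6.3104+(1−p*)·5.7639)/1.01=6.1126; Δ=(6.3104−5.7639)/(36.2880−26.8800)=0.0581; B=V−Δ·S=4.1607
Node (1,1) S=45.3600: V=(p*·16.5835+(1−p*)·6.3104)/1.01=13.8765; Δ=(16.5835−6.3104)/(48.9888−36.2880)=0.8089; B=V−Δ·S=-22.8134
Node (0,0) S=42.0000: V=(p*·13.8765+(1−p*)·6.1126)/1.01=11.8173; Δ=(13.8765−6.1126)/(45.3600−33.6000)=0.6602; B=V−Δ·S=-15.9107
Check: Δ(0,0)·S0 + B(0,0) = 11.8173 = V0.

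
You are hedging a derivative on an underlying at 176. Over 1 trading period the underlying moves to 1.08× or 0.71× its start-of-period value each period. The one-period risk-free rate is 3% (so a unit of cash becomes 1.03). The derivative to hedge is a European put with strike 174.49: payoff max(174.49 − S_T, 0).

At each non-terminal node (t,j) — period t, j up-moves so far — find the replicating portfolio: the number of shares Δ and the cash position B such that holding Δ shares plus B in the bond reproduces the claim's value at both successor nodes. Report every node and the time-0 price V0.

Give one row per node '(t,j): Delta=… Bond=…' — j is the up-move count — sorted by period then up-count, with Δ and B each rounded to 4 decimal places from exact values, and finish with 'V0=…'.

No-arbitrage ⇒ martingale measure with p* = (R−d)/(u−d) = 0.8649.
Terminal payoffs: V(1,0)=49.5300, V(1,1)=0.0000
(0,0): S=176.0000. Δ = (V_up−V_dn)/(S_up−S_dn) = (0.0000−49.5300)/(190.0800−124.9600) = -0.7606. V = [p*·0.0000 + (1−p*)·49.5300]/1.03 = 6.4983. B = V − Δ·S = 140.3632.
Check: Δ(0,0)·S0 + B(0,0) = 6.4983 = V0.

(0,0): Delta=-0.7606 Bond=140.3632
V0=6.4983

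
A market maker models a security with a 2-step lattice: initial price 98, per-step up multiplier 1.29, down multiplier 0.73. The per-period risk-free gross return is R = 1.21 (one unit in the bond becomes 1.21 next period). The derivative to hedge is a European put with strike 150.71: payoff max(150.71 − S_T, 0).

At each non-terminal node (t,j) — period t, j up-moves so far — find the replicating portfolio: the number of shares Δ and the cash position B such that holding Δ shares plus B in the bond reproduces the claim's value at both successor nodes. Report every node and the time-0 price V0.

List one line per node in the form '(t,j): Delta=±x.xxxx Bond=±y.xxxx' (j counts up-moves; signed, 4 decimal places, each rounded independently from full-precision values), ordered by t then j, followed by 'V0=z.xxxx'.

(0,0): Delta=-0.8403 Bond=93.4953
(1,0): Delta=-1.0000 Bond=124.5537
(1,1): Delta=-0.8252 Bond=111.2252
V0=11.1452

Since d<R<u, set p* = (R−d)/(u−d) = 0.8571; price each node as the discounted p*-expectation of its children.
At expiry t=2: V(2,0)=98.4858, V(2,1)=58.4234, V(2,2)=0.0000
(1,0): S=71.5400. Δ = (V_up−V_dn)/(S_up−S_dn) = (58.4234−98.4858)/(92.2866−52.2242) = -1.0000. V = [p*·58.4234 + (1−p*)·98.4858]/1.21 = 53.0137. B = V − Δ·S = 124.5537.
(1,1): S=126.4200. Δ = (V_up−V_dn)/(S_up−S_dn) = (0.0000−58.4234)/(163.0818−92.2866) = -0.8252. V = [p*·0.0000 + (1−p*)·58.4234]/1.21 = 6.8977. B = V − Δ·S = 111.2252.
(0,0): S=98.0000. Δ = (V_up−V_dn)/(S_up−S_dn) = (6.8977−53.0137)/(126.4200−71.5400) = -0.8403. V = [p*·6.8977 + (1−p*)·53.0137]/1.21 = 11.1452. B = V − Δ·S = 93.4953.
Check: Δ(0,0)·S0 + B(0,0) = 11.1452 = V0.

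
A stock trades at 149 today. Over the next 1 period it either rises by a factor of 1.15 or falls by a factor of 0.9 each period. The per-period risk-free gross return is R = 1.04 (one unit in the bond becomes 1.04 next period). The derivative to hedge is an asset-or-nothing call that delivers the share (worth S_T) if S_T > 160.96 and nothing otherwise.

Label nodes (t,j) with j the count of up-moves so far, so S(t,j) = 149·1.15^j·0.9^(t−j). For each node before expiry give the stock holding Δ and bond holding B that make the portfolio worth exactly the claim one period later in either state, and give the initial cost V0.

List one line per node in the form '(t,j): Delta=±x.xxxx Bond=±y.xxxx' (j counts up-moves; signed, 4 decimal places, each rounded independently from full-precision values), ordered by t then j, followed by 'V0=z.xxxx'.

Under the risk-neutral measure, an up-move has probability p* = (R−d)/(u−d) = 0.5600 and values discount at R = 1.04.
Payoff layer (t=1): V(1,0)=0.0000, V(1,1)=171.3500
Node (0,0) S=149.0000: V=(p*·171.3500+(1−p*)·0.0000)/1.04=92.2654; Δ=(171.3500−0.0000)/(171.3500−134.1000)=4.6000; B=V−Δ·S=-593.1346
Each (Δ,B) replicates both successor values, so the strategy is self-financing and V0 is arbitrage-free.

(0,0): Delta=4.6000 Bond=-593.1346
V0=92.2654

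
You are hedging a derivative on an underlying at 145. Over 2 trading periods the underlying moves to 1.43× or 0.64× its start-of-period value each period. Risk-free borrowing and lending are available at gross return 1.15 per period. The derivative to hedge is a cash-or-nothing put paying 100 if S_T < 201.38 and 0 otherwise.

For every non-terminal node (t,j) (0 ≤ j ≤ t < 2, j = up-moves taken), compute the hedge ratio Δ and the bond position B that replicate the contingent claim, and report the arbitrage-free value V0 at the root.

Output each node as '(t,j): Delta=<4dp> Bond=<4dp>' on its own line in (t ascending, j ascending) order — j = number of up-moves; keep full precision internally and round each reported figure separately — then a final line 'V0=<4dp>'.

Risk-neutral probability p* = (R−d)/(u−d) = (1.15−0.64)/(1.43−0.64) = 0.6456.
Payoff layer (t=2): V(2,0)=100.0000, V(2,1)=100.0000, V(2,2)=0.0000
  t=1,j=0: stock 92.8000 → up 132.7040 (V=100.0000), down 59.3920 (V=100.0000). Price 86.9565; hedge Δ=0.0000, bond B=86.9565.
  t=1,j=1: stock 207.3500 → up 296.5105 (V=0.0000), down 132.7040 (V=100.0000). Price 30.8200; hedge Δ=-0.6105, bond B=157.4023.
  t=0,j=0: stock 145.0000 → up 207.3500 (V=30.8200), down 92.8000 (V=86.9565). Price 44.1013; hedge Δ=-0.4901, bond B=115.1602.
Self-financing check: at every node Δ·S+B equals the discounted successor values.

(0,0): Delta=-0.4901 Bond=115.1602
(1,0): Delta=0.0000 Bond=86.9565
(1,1): Delta=-0.6105 Bond=157.4023
V0=44.1013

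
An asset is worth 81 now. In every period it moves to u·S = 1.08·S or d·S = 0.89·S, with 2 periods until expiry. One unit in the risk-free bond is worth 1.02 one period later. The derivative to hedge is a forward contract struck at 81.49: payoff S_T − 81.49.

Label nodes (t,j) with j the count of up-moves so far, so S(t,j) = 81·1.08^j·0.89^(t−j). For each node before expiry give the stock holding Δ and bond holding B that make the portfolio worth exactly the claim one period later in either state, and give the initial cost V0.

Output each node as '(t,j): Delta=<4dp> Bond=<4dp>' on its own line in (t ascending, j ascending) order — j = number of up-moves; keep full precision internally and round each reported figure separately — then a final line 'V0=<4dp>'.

(0,0): Delta=1.0000 Bond=-78.3256
(1,0): Delta=1.0000 Bond=-79.8922
(1,1): Delta=1.0000 Bond=-79.8922
V0=2.6744

The replicating-portfolio and risk-neutral prices coincide; use p* = (1.02−0.89)/(1.08−0.89) = 0.6842 for the latter.
Terminal payoffs: V(2,0)=-17.3299, V(2,1)=-3.6328, V(2,2)=12.9884
(1,0): S=72.0900. Δ = (V_up−V_dn)/(S_up−S_dn) = (-3.6328−-17.3299)/(77.8572−64.1601) = 1.0000. V = [p*·-3.6328 + (1−p*)·-17.3299]/1.02 = -7.8022. B = V − Δ·S = -79.8922.
(1,1): S=87.4800. Δ = (V_up−V_dn)/(S_up−S_dn) = (12.9884−-3.6328)/(94.4784−77.8572) = 1.0000. V = [p*·12.9884 + (1−p*)·-3.6328]/1.02 = 7.5878. B = V − Δ·S = -79.8922.
(0,0): S=81.0000. Δ = (V_up−V_dn)/(S_up−S_dn) = (7.5878−-7.8022)/(87.4800−72.0900) = 1.0000. V = [p*·7.5878 + (1−p*)·-7.8022]/1.02 = 2.6744. B = V − Δ·S = -78.3256.
Self-financing check: at every node Δ·S+B equals the discounted successor values.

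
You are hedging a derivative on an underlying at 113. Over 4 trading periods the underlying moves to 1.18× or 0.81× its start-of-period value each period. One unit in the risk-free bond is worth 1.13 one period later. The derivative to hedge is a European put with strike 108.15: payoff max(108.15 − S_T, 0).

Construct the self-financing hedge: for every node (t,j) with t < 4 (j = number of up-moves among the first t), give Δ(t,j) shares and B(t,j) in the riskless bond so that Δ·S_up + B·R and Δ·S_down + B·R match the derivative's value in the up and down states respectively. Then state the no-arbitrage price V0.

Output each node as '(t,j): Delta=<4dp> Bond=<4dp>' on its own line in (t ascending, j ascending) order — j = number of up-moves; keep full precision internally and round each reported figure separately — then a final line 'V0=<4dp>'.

(0,0): Delta=-0.0511 Bond=6.2238
(1,0): Delta=-0.2694 Bond=27.0204
(1,1): Delta=-0.0276 Bond=3.9098
(2,0): Delta=-1.0000 Bond=84.6973
(2,1): Delta=-0.1911 Bond=22.0698
(2,2): Delta=-0.0101 Bond=1.6600
(3,0): Delta=-1.0000 Bond=95.7080
(3,1): Delta=-1.0000 Bond=95.7080
(3,2): Delta=-0.1043 Bond=13.8813
(3,3): Delta=0.0000 Bond=0.0000
V0=0.4546

Under the risk-neutral measure, an up-move has probability p* = (R−d)/(u−d) = 0.8649 and values discount at R = 1.13.
Terminal payoffs: V(4,0)=59.5072, V(4,1)=37.2877, V(4,2)=4.9184, V(4,3)=0.0000, V(4,4)=0.0000
(3,0): S=60.0528. Δ = (V_up−V_dn)/(S_up−S_dn) = (37.2877−59.5072)/(70.8623−48.6428) = -1.0000. V = [p*·37.2877 + (1−p*)·59.5072]/1.13 = 35.6551. B = V − Δ·S = 95.7080.
(3,1): S=87.4844. Δ = (V_up−V_dn)/(S_up−S_dn) = (4.9184−37.2877)/(103.2316−70.8623) = -1.0000. V = [p*·4.9184 + (1−p*)·37.2877]/1.13 = 8.2236. B = V − Δ·S = 95.7080.
(3,2): S=127.4464. Δ = (V_up−V_dn)/(S_up−S_dn) = (0.0000−4.9184)/(150.3867−103.2316) = -0.1043. V = [p*·0.0000 + (1−p*)·4.9184]/1.13 = 0.5882. B = V − Δ·S = 13.8813.
(3,3): S=185.6626. Δ = (V_up−V_dn)/(S_up−S_dn) = (0.0000−0.0000)/(219.0819−150.3867) = 0.0000. V = [p*·0.0000 + (1−p*)·0.0000]/1.13 = 0.0000. B = V − Δ·S = 0.0000.
(2,0): S=74.1393. Δ = (V_up−V_dn)/(S_up−S_dn) = (8.2236−35.6551)/(87.4844−60.0528) = -1.0000. V = [p*·8.2236 + (1−p*)·35.6551]/1.13 = 10.5580. B = V − Δ·S = 84.6973.
(2,1): S=108.0054. Δ = (V_up−V_dn)/(S_up−S_dn) = (0.5882−8.2236)/(127.4464−87.4844) = -0.1911. V = [p*·0.5882 + (1−p*)·8.2236]/1.13 = 1.4336. B = V − Δ·S = 22.0698.
(2,2): S=157.3412. Δ = (V_up−V_dn)/(S_up−S_dn) = (0.0000−0.5882)/(185.6626−127.4464) = -0.0101. V = [p*·0.0000 + (1−p*)·0.5882]/1.13 = 0.0703. B = V − Δ·S = 1.6600.
(1,0): S=91.5300. Δ = (V_up−V_dn)/(S_up−S_dn) = (1.4336−10.5580)/(108.0054−74.1393) = -0.2694. V = [p*·1.4336 + (1−p*)·10.5580]/1.13 = 2.3599. B = V − Δ·S = 27.0204.
(1,1): S=133.3400. Δ = (V_up−V_dn)/(S_up−S_dn) = (0.0703−1.4336)/(157.3412−108.0054) = -0.0276. V = [p*·0.0703 + (1−p*)·1.4336]/1.13 = 0.2253. B = V − Δ·S = 3.9098.
(0,0): S=113.0000. Δ = (V_up−V_dn)/(S_up−S_dn) = (0.2253−2.3599)/(133.3400−91.5300) = -0.0511. V = [p*·0.2253 + (1−p*)·2.3599]/1.13 = 0.4546. B = V − Δ·S = 6.2238.
Each (Δ,B) replicates both successor values, so the strategy is self-financing and V0 is arbitrage-free.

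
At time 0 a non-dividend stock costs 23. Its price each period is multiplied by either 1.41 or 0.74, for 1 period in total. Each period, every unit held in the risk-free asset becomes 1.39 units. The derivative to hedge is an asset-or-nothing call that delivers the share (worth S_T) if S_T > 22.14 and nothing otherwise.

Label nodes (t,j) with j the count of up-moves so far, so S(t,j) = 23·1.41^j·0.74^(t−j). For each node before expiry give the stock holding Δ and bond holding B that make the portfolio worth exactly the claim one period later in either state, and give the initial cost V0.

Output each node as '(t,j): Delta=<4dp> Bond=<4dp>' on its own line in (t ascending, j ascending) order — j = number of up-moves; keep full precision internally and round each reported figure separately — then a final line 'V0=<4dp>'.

(0,0): Delta=2.1045 Bond=-25.7685
V0=22.6345

Under the risk-neutral measure, an up-move has probability p* = (R−d)/(u−d) = 0.9701 and values discount at R = 1.39.
Terminal payoffs: V(1,0)=0.0000, V(1,1)=32.4300
(0,0): S=23.0000. Δ = (V_up−V_dn)/(S_up−S_dn) = (32.4300−0.0000)/(32.4300−17.0200) = 2.1045. V = [p*·32.4300 + (1−p*)·0.0000]/1.39 = 22.6345. B = V − Δ·S = -25.7685.
Self-financing check: at every node Δ·S+B equals the discounted successor values.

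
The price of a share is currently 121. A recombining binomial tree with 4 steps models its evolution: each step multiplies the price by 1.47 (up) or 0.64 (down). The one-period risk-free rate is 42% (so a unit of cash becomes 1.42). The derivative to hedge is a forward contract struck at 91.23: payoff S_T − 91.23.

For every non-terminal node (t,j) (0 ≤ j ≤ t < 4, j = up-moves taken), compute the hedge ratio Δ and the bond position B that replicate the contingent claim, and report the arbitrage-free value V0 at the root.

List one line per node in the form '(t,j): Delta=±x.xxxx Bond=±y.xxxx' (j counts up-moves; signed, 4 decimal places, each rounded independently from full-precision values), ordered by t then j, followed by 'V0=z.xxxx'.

(0,0): Delta=1.0000 Bond=-22.4380
(1,0): Delta=1.0000 Bond=-31.8620
(1,1): Delta=1.0000 Bond=-31.8620
(2,0): Delta=1.0000 Bond=-45.2440
(2,1): Delta=1.0000 Bond=-45.2440
(2,2): Delta=1.0000 Bond=-45.2440
(3,0): Delta=1.0000 Bond=-64.2465
(3,1): Delta=1.0000 Bond=-64.2465
(3,2): Delta=1.0000 Bond=-64.2465
(3,3): Delta=1.0000 Bond=-64.2465
V0=98.5620

Under the risk-neutral measure, an up-move has probability p* = (R−d)/(u−d) = 0.9398 and values discount at R = 1.42.
At expiry t=4: V(4,0)=-70.9296, V(4,1)=-44.6024, V(4,2)=15.8677, V(4,3)=154.7599, V(4,4)=473.7781
Node (3,0) S=31.7194: V=(p*·-44.6024+(1−p*)·-70.9296)/1.42=-32.5271; Δ=(-44.6024−-70.9296)/(46.6276−20.3004)=1.0000; B=V−Δ·S=-64.2465
Node (3,1) S=72.8556: V=(p*·15.8677+(1−p*)·-44.6024)/1.42=8.6091; Δ=(15.8677−-44.6024)/(107.0977−46.6276)=1.0000; B=V−Δ·S=-64.2465
Node (3,2) S=167.3401: V=(p*·154.7599+(1−p*)·15.8677)/1.42=103.0936; Δ=(154.7599−15.8677)/(245.9899−107.0977)=1.0000; B=V−Δ·S=-64.2465
Node (3,3) S=384.3593: V=(p*·473.7781+(1−p*)·154.7599)/1.42=320.1128; Δ=(473.7781−154.7599)/(565.0081−245.9899)=1.0000; B=V−Δ·S=-64.2465
Node (2,0) S=49.5616: V=(p*·8.6091+(1−p*)·-32.5271)/1.42=4.3176; Δ=(8.6091−-32.5271)/(72.8556−31.7194)=1.0000; B=V−Δ·S=-45.2440
Node (2,1) S=113.8368: V=(p*·103.0936+(1−p*)·8.6091)/1.42=68.5928; Δ=(103.0936−8.6091)/(167.3401−72.8556)=1.0000; B=V−Δ·S=-45.2440
Node (2,2) S=261.4689: V=(p*·320.1128+(1−p*)·103.0936)/1.42=216.2249; Δ=(320.1128−103.0936)/(384.3593−167.3401)=1.0000; B=V−Δ·S=-45.2440
Node (1,0) S=77.4400: V=(p*·68.5928+(1−p*)·4.3176)/1.42=45.5780; Δ=(68.5928−4.3176)/(113.8368−49.5616)=1.0000; B=V−Δ·S=-31.8620
Node (1,1) S=177.8700: V=(p*·216.2249+(1−p*)·68.5928)/1.42=146.0080; Δ=(216.2249−68.5928)/(261.4689−113.8368)=1.0000; B=V−Δ·S=-31.8620
Node (0,0) S=121.0000: V=(p*·146.0080+(1−p*)·45.5780)/1.42=98.5620; Δ=(146.0080−45.5780)/(177.8700−77.4400)=1.0000; B=V−Δ·S=-22.4380
Each (Δ,B) replicates both successor values, so the strategy is self-financing and V0 is arbitrage-free.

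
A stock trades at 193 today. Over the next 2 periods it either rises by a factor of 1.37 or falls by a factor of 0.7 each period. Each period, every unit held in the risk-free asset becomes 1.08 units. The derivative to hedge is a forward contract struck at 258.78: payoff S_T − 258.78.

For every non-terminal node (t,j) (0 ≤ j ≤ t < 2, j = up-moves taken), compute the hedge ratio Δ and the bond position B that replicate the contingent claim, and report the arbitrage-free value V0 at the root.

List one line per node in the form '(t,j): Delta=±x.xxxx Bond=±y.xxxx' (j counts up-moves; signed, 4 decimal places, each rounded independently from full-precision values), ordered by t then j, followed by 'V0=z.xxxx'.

(0,0): Delta=1.0000 Bond=-221.8621
(1,0): Delta=1.0000 Bond=-239.6111
(1,1): Delta=1.0000 Bond=-239.6111
V0=-28.8621

Since d<R<u, set p* = (R−d)/(u−d) = 0.5672; price each node as the discounted p*-expectation of its children.
Payoff layer (t=2): V(2,0)=-164.2100, V(2,1)=-73.6930, V(2,2)=103.4617
Node (1,0) S=135.1000: V=(p*·-73.6930+(1−p*)·-164.2100)/1.08=-104.5111; Δ=(-73.6930−-164.2100)/(185.0870−94.5700)=1.0000; B=V−Δ·S=-239.6111
Node (1,1) S=264.4100: V=(p*·103.4617+(1−p*)·-73.6930)/1.08=24.7989; Δ=(103.4617−-73.6930)/(362.2417−185.0870)=1.0000; B=V−Δ·S=-239.6111
Node (0,0) S=193.0000: V=(p*·24.7989+(1−p*)·-104.5111)/1.08=-28.8621; Δ=(24.7989−-104.5111)/(264.4100−135.1000)=1.0000; B=V−Δ·S=-221.8621
The time-0 hedge costs -28.8621, which is the no-arbitrage price.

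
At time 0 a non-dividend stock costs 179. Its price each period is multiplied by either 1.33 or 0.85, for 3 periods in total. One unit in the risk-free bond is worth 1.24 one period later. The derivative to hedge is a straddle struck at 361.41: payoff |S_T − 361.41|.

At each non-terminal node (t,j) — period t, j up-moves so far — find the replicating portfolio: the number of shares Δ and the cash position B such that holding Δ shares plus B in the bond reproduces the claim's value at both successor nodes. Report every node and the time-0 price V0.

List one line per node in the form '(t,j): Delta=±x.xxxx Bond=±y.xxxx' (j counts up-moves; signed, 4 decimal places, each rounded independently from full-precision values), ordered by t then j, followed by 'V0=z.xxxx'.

No-arbitrage ⇒ martingale measure with p* = (R−d)/(u−d) = 0.8125.
At expiry t=3: V(3,0)=251.4816, V(3,1)=189.4044, V(3,2)=92.2719, V(3,3)=59.7120
  t=2,j=0: stock 129.3275 → up 172.0056 (V=189.4044), down 109.9284 (V=251.4816). Price 162.1322; hedge Δ=-1.0000, bond B=291.4597.
  t=2,j=1: stock 202.3595 → up 269.1381 (V=92.2719), down 172.0056 (V=189.4044). Price 89.1002; hedge Δ=-1.0000, bond B=291.4597.
  t=2,j=2: stock 316.6331 → up 421.1220 (V=59.7120), down 269.1381 (V=92.2719). Price 53.0782; hedge Δ=-0.2142, bond B=120.9112.
  t=1,j=0: stock 152.1500 → up 202.3595 (V=89.1002), down 129.3275 (V=162.1322). Price 82.8981; hedge Δ=-1.0000, bond B=235.0481.
  t=1,j=1: stock 238.0700 → up 316.6331 (V=53.0782), down 202.3595 (V=89.1002). Price 48.2519; hedge Δ=-0.3152, bond B=123.2976.
  t=0,j=0: stock 179.0000 → up 238.0700 (V=48.2519), down 152.1500 (V=82.8981). Price 44.1517; hedge Δ=-0.4032, bond B=116.3313.
Check: Δ(0,0)·S0 + B(0,0) = 44.1517 = V0.

(0,0): Delta=-0.4032 Bond=116.3313
(1,0): Delta=-1.0000 Bond=235.0481
(1,1): Delta=-0.3152 Bond=123.2976
(2,0): Delta=-1.0000 Bond=291.4597
(2,1): Delta=-1.0000 Bond=291.4597
(2,2): Delta=-0.2142 Bond=120.9112
V0=44.1517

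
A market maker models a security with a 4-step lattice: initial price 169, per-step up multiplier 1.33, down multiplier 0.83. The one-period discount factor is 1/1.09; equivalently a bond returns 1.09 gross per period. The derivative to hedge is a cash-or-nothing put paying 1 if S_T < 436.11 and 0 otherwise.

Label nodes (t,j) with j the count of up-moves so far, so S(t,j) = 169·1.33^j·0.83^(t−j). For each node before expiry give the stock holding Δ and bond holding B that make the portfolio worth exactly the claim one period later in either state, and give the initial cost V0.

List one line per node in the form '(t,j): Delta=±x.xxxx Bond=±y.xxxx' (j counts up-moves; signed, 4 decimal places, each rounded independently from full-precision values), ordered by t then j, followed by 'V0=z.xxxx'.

(0,0): Delta=-0.0013 Bond=0.8738
(1,0): Delta=0.0000 Bond=0.7722
(1,1): Delta=-0.0020 Bond=1.1188
(2,0): Delta=0.0000 Bond=0.8417
(2,1): Delta=0.0000 Bond=0.8417
(2,2): Delta=-0.0032 Bond=1.5682
(3,0): Delta=0.0000 Bond=0.9174
(3,1): Delta=0.0000 Bond=0.9174
(3,2): Delta=0.0000 Bond=0.9174
(3,3): Delta=-0.0050 Bond=2.4404
V0=0.6566

Since d<R<u, set p* = (R−d)/(u−d) = 0.5200; price each node as the discounted p*-expectation of its children.
Terminal values V(4,·): V(4,0)=1.0000, V(4,1)=1.0000, V(4,2)=1.0000, V(4,3)=1.0000, V(4,4)=0.0000
Node (3,0) S=96.6320: V=(p*·1.0000+(1−p*)·1.0000)/1.09=0.9174; Δ=(1.0000−1.0000)/(128.5206−80.2046)=0.0000; B=V−Δ·S=0.9174
Node (3,1) S=154.8441: V=(p*·1.0000+(1−p*)·1.0000)/1.09=0.9174; Δ=(1.0000−1.0000)/(205.9426−128.5206)=0.0000; B=V−Δ·S=0.9174
Node (3,2) S=248.1236: V=(p*·1.0000+(1−p*)·1.0000)/1.09=0.9174; Δ=(1.0000−1.0000)/(330.0044−205.9426)=0.0000; B=V−Δ·S=0.9174
Node (3,3) S=397.5957: V=(p*·0.0000+(1−p*)·1.0000)/1.09=0.4404; Δ=(0.0000−1.0000)/(528.8022−330.0044)=-0.0050; B=V−Δ·S=2.4404
Node (2,0) S=116.4241: V=(p*·0.9174+(1−p*)·0.9174)/1.09=0.8417; Δ=(0.9174−0.9174)/(154.8441−96.6320)=0.0000; B=V−Δ·S=0.8417
Node (2,1) S=186.5591: V=(p*·0.9174+(1−p*)·0.9174)/1.09=0.8417; Δ=(0.9174−0.9174)/(248.1236−154.8441)=0.0000; B=V−Δ·S=0.8417
Node (2,2) S=298.9441: V=(p*·0.4404+(1−p*)·0.9174)/1.09=0.6141; Δ=(0.4404−0.9174)/(397.5957−248.1236)=-0.0032; B=V−Δ·S=1.5682
Node (1,0) S=140.2700: V=(p*·0.8417+(1−p*)·0.8417)/1.09=0.7722; Δ=(0.8417−0.8417)/(186.5591−116.4241)=0.0000; B=V−Δ·S=0.7722
Node (1,1) S=224.7700: V=(p*·0.6141+(1−p*)·0.8417)/1.09=0.6636; Δ=(0.6141−0.8417)/(298.9441−186.5591)=-0.0020; B=V−Δ·S=1.1188
Node (0,0) S=169.0000: V=(p*·0.6636+(1−p*)·0.7722)/1.09=0.6566; Δ=(0.6636−0.7722)/(224.7700−140.2700)=-0.0013; B=V−Δ·S=0.8738
The time-0 hedge costs 0.6566, which is the no-arbitrage price.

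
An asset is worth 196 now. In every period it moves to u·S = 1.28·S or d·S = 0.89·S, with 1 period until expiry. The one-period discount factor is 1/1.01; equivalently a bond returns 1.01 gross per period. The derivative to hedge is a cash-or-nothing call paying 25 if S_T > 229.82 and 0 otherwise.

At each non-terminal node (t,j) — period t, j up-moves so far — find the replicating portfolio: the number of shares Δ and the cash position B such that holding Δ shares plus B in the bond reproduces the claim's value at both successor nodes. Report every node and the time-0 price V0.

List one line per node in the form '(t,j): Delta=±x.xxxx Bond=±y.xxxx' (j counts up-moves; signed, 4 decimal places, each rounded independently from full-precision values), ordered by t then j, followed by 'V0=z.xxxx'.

(0,0): Delta=0.3271 Bond=-56.4864
V0=7.6161

Since d<R<u, set p* = (R−d)/(u−d) = 0.3077; price each node as the discounted p*-expectation of its children.
Payoff layer (t=1): V(1,0)=0.0000, V(1,1)=25.0000
  t=0,j=0: stock 196.0000 → up 250.8800 (V=25.0000), down 174.4400 (V=0.0000). Price 7.6161; hedge Δ=0.3271, bond B=-56.4864.
Self-financing check: at every node Δ·S+B equals the discounted successor values.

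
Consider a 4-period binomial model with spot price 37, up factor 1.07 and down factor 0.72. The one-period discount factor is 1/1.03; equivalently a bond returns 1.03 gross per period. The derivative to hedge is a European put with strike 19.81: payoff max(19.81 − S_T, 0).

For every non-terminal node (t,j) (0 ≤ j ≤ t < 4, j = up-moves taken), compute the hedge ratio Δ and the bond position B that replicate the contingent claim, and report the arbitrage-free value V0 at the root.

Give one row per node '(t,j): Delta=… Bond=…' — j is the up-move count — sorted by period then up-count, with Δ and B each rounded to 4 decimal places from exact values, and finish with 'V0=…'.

(0,0): Delta=-0.0129 Bond=0.5007
(1,0): Delta=-0.1094 Bond=3.0875
(1,1): Delta=-0.0045 Bond=0.1839
(2,0): Delta=-0.7246 Bond=14.9801
(2,1): Delta=-0.0560 Bond=1.6576
(2,2): Delta=0.0000 Bond=0.0000
(3,0): Delta=-1.0000 Bond=19.2330
(3,1): Delta=-0.7007 Bond=14.9388
(3,2): Delta=0.0000 Bond=0.0000
(3,3): Delta=0.0000 Bond=0.0000
V0=0.0251

Since d<R<u, set p* = (R−d)/(u−d) = 0.8857; price each node as the discounted p*-expectation of its children.
Terminal payoffs: V(4,0)=9.8667, V(4,1)=5.0331, V(4,2)=0.0000, V(4,3)=0.0000, V(4,4)=0.0000
  t=3,j=0: stock 13.8102 → up 14.7769 (V=5.0331), down 9.9433 (V=9.8667). Price 5.4228; hedge Δ=-1.0000, bond B=19.2330.
  t=3,j=1: stock 20.5235 → up 21.9601 (V=0.0000), down 14.7769 (V=5.0331). Price 0.5585; hedge Δ=-0.7007, bond B=14.9388.
  t=3,j=2: stock 30.5001 → up 32.6351 (V=0.0000), down 21.9601 (V=0.0000). Price 0.0000; hedge Δ=0.0000, bond B=0.0000.
  t=3,j=3: stock 45.3266 → up 48.4995 (V=0.0000), down 32.6351 (V=0.0000). Price 0.0000; hedge Δ=0.0000, bond B=0.0000.
  t=2,j=0: stock 19.1808 → up 20.5235 (V=0.5585), down 13.8102 (V=5.4228). Price 1.0819; hedge Δ=-0.7246, bond B=14.9801.
  t=2,j=1: stock 28.5048 → up 30.5001 (V=0.0000), down 20.5235 (V=0.5585). Price 0.0620; hedge Δ=-0.0560, bond B=1.6576.
  t=2,j=2: stock 42.3613 → up 45.3266 (V=0.0000), down 30.5001 (V=0.0000). Price 0.0000; hedge Δ=0.0000, bond B=0.0000.
  t=1,j=0: stock 26.6400 → up 28.5048 (V=0.0620), down 19.1808 (V=1.0819). Price 0.1733; hedge Δ=-0.1094, bond B=3.0875.
  t=1,j=1: stock 39.5900 → up 42.3613 (V=0.0000), down 28.5048 (V=0.0620). Price 0.0069; hedge Δ=-0.0045, bond B=0.1839.
  t=0,j=0: stock 37.0000 → up 39.5900 (V=0.0069), down 26.6400 (V=0.1733). Price 0.0251; hedge Δ=-0.0129, bond B=0.5007.
Check: Δ(0,0)·S0 + B(0,0) = 0.0251 = V0.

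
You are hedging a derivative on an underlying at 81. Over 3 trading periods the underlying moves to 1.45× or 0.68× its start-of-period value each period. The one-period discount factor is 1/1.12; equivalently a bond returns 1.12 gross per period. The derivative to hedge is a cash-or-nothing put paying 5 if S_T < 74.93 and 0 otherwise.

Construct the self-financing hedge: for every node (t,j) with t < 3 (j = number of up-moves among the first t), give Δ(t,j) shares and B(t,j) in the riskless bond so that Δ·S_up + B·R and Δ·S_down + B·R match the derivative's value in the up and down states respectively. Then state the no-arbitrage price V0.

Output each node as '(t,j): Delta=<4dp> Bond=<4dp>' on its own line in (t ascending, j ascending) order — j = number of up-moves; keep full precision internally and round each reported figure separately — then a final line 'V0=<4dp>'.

No-arbitrage ⇒ martingale measure with p* = (R−d)/(u−d) = 0.5714.
Terminal values V(3,·): V(3,0)=5.0000, V(3,1)=5.0000, V(3,2)=0.0000, V(3,3)=0.0000
(2,0): S=37.4544. Δ = (V_up−V_dn)/(S_up−S_dn) = (5.0000−5.0000)/(54.3089−25.4690) = 0.0000. V = [p*·5.0000 + (1−p*)·5.0000]/1.12 = 4.4643. B = V − Δ·S = 4.4643.
(2,1): S=79.8660. Δ = (V_up−V_dn)/(S_up−S_dn) = (0.0000−5.0000)/(115.8057−54.3089) = -0.0813. V = [p*·0.0000 + (1−p*)·5.0000]/1.12 = 1.9133. B = V − Δ·S = 8.4068.
(2,2): S=170.3025. Δ = (V_up−V_dn)/(S_up−S_dn) = (0.0000−0.0000)/(246.9386−115.8057) = 0.0000. V = [p*·0.0000 + (1−p*)·0.0000]/1.12 = 0.0000. B = V − Δ·S = 0.0000.
(1,0): S=55.0800. Δ = (V_up−V_dn)/(S_up−S_dn) = (1.9133−4.4643)/(79.8660−37.4544) = -0.0601. V = [p*·1.9133 + (1−p*)·4.4643]/1.12 = 2.6844. B = V − Δ·S = 5.9974.
(1,1): S=117.4500. Δ = (V_up−V_dn)/(S_up−S_dn) = (0.0000−1.9133)/(170.3025−79.8660) = -0.0212. V = [p*·0.0000 + (1−p*)·1.9133]/1.12 = 0.7321. B = V − Δ·S = 3.2169.
(0,0): S=81.0000. Δ = (V_up−V_dn)/(S_up−S_dn) = (0.7321−2.6844)/(117.4500−55.0800) = -0.0313. V = [p*·0.7321 + (1−p*)·2.6844]/1.12 = 1.4007. B = V − Δ·S = 3.9362.
Each (Δ,B) replicates both successor values, so the strategy is self-financing and V0 is arbitrage-free.

(0,0): Delta=-0.0313 Bond=3.9362
(1,0): Delta=-0.0601 Bond=5.9974
(1,1): Delta=-0.0212 Bond=3.2169
(2,0): Delta=0.0000 Bond=4.4643
(2,1): Delta=-0.0813 Bond=8.4068
(2,2): Delta=0.0000 Bond=0.0000
V0=1.4007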